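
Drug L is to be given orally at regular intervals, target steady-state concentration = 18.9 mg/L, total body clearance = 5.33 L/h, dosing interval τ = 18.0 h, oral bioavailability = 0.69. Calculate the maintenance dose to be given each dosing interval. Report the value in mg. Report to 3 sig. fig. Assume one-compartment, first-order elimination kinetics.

2630 mg

At steady state, F × (Dose/τ) = Css × CL.
Dose = Css × CL × τ / F = 18.9 × 5.330 × 18.0 / 0.69 = 2628 mg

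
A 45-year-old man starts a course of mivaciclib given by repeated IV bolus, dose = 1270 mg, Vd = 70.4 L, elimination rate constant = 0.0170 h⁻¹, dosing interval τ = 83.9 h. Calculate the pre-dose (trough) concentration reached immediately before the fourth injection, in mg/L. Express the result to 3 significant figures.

C₀ per dose = Dose / Vd = 1270 / 70.4 = 18.04 mg/L
Fraction remaining after one interval: r = e^(−kτ) = e^(−0.01700 × 83.9) = 0.2402
Before dose 4, 3 doses have been given (aged 1τ, 2τ, 3τ).
C_trough = C₀ × (r + r² + … + r^3) = C₀ × r(1−r^3)/(1−r)
        = 18.04 × 0.2402 × (1 − 0.01386) / (1 − 0.2402) = 5.624 mg/L

5.62 mg/L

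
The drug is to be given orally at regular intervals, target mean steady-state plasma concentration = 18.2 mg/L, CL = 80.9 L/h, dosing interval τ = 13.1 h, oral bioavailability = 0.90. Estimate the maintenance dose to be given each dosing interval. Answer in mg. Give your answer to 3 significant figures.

At steady state, F × (Dose/τ) = Css × CL.
Dose = Css × CL × τ / F = 18.2 × 80.90 × 13.1 / 0.90 = 21430 mg

21400 mg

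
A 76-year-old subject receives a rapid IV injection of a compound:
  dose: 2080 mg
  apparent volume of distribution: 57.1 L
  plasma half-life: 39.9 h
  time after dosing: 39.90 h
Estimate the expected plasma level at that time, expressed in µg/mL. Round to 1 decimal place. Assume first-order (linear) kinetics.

18.2 µg/mL

C₀ = Dose / Vd = 2080 / 57.1 = 36.43 mg/L
k = ln2 / t½ = 0.693147 / 39.9 = 0.01737 h⁻¹
t / t½ = 39.90 / 39.9 = 1 half-lives
C = C₀ × (1/2)^1 = 36.43 × 0.5000 = 18.22 mg/L
(18.22 mg/L = 18.22 µg/mL)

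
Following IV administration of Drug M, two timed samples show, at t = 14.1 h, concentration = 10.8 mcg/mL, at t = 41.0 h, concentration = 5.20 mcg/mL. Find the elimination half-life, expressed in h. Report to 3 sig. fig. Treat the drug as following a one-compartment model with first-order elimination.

25.5 h

k = ln(C₁/C₂) / (t₂ − t₁) = ln(10.8/5.20) / (41.0 − 14.1)
  = 0.7309 / 26.90 = 0.02717 h⁻¹
t½ = ln2 / k = 0.693147 / 0.02717 = 25.51 h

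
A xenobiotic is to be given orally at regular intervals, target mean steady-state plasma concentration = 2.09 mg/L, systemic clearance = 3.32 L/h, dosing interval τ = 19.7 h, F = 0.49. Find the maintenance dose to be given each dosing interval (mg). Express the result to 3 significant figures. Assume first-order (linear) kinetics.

279 mg

At steady state, F × (Dose/τ) = Css × CL.
Dose = Css × CL × τ / F = 2.09 × 3.320 × 19.7 / 0.49 = 279.0 mg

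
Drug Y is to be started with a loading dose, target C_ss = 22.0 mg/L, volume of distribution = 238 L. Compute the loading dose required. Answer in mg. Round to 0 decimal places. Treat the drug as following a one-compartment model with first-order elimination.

5236 mg

LD = Css × Vd = 22.0 × 238 = 5236 mg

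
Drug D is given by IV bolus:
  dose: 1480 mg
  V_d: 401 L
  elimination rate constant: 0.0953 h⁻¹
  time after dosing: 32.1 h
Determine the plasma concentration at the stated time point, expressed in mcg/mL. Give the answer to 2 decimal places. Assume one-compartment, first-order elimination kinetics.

C₀ = Dose / Vd = 1480 / 401 = 3.691 mg/L
C = C₀ · e^(−k·t) = 3.691 × e^(−0.09530 × 32.1)
  = 3.691 × 0.04693 = 0.1732 mg/L
(0.1732 mg/L = 0.1732 mcg/mL)

0.17 mcg/mL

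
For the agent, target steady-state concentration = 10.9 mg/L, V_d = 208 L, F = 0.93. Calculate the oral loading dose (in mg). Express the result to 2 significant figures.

LD = Css × Vd / F = 10.9 × 208 / 0.93 = 2438 mg

2400 mg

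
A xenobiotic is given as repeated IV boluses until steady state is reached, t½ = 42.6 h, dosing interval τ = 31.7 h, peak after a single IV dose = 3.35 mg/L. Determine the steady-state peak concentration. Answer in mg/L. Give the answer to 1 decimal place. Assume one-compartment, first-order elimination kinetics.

k = ln2 / t½ = 0.693147 / 42.6 = 0.01627 h⁻¹
e^(−kτ) = e^(−0.01627 × 31.7) = 0.5970
Accumulation ratio R = 1 / (1 − e^(−kτ)) = 1 / (1 − 0.5970) = 2.481
Steady-state peak = C₀ × R = 3.35 × 2.481 = 8.311 mg/L

8.3 mg/L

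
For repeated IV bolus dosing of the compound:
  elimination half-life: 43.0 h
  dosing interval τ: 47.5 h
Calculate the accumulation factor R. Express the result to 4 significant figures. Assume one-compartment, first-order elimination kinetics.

k = ln2 / t½ = 0.693147 / 43.0 = 0.01612 h⁻¹
e^(−kτ) = e^(−0.01612 × 47.5) = 0.4650
Accumulation ratio R = 1 / (1 − e^(−kτ)) = 1 / (1 − 0.4650) = 1.869

1.869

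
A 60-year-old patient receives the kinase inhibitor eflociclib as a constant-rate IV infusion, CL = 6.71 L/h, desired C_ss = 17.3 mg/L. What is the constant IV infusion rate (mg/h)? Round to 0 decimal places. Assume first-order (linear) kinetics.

116 mg/h

At steady state, infusion rate R₀ = Css × CL = 17.3 × 6.710 = 116.1 mg/h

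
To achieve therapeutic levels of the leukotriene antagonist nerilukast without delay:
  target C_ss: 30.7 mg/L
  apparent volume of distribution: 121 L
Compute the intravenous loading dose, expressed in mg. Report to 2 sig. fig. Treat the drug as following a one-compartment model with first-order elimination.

LD = Css × Vd = 30.7 × 121 = 3715 mg

3700 mg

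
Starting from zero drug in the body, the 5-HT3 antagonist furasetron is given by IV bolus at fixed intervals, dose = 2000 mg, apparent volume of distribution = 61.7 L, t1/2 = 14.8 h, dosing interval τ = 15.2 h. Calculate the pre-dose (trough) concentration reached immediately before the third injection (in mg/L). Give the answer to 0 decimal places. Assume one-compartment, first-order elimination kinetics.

C₀ per dose = Dose / Vd = 2000 / 61.7 = 32.41 mg/L
k = ln2 / t½ = 0.693147 / 14.8 = 0.04683 h⁻¹
Fraction remaining after one interval: r = e^(−kτ) = e^(−0.04683 × 15.2) = 0.4908
Before dose 3, 2 doses have been given (aged 1τ, 2τ).
C_trough = C₀ × (r + r²) = 32.41 × (0.4908 + 0.2409) = 23.71 mg/L

24 mg/L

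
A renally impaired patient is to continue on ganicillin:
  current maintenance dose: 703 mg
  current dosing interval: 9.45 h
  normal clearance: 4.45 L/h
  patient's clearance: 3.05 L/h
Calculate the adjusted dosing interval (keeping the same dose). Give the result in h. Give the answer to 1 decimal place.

13.8 h

To keep the same average steady-state level, dosing rate must scale with clearance.
CL ratio = 3.05 / 4.45 = 0.6854
New interval (same dose) = 9.45 / 0.6854 = 13.79 h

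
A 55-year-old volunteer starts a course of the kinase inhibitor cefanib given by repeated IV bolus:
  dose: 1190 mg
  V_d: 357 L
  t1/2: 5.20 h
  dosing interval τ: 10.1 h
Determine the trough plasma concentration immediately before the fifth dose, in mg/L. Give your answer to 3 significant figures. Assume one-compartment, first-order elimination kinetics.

C₀ per dose = Dose / Vd = 1190 / 357 = 3.333 mg/L
k = ln2 / t½ = 0.693147 / 5.20 = 0.1333 h⁻¹
Fraction remaining after one interval: r = e^(−kτ) = e^(−0.1333 × 10.1) = 0.2602
Before dose 5, 4 doses have been given (aged 1τ, 2τ, 3τ, 4τ).
C_trough = C₀ × (r + r² + … + r^4) = C₀ × r(1−r^4)/(1−r)
        = 3.333 × 0.2602 × (1 − 0.004584) / (1 − 0.2602) = 1.167 mg/L

1.17 mg/L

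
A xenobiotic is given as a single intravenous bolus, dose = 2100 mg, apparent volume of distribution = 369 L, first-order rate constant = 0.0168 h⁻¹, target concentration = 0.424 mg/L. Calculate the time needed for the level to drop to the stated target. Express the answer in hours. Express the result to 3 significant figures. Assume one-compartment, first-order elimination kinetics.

C₀ = Dose / Vd = 2100 / 369 = 5.691 mg/L
t = ln(C₀ / C) / k = ln(5.691 / 0.424) / 0.01680
  = ln(13.42) / 0.01680 = 2.597 / 0.01680 = 154.6 h

155 h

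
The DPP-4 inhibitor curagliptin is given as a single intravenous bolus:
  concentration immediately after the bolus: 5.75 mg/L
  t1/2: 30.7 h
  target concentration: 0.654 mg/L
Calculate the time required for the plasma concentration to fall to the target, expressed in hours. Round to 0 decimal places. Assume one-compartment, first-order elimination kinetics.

96 h

k = ln2 / t½ = 0.693147 / 30.7 = 0.02258 h⁻¹
t = ln(C₀ / C) / k = ln(5.750 / 0.654) / 0.02258
  = ln(8.792) / 0.02258 = 2.174 / 0.02258 = 96.28 h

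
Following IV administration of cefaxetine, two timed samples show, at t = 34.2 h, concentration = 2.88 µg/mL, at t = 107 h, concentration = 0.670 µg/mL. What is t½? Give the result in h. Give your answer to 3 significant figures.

34.6 h

k = ln(C₁/C₂) / (t₂ − t₁) = ln(2.88/0.670) / (107 − 34.2)
  = 1.458 / 72.80 = 0.02003 h⁻¹
t½ = ln2 / k = 0.693147 / 0.02003 = 34.61 h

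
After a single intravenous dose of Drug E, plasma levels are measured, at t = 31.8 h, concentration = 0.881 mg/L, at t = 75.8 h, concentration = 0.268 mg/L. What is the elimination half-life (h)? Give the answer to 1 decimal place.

25.6 h

k = ln(C₁/C₂) / (t₂ − t₁) = ln(0.881/0.268) / (75.8 − 31.8)
  = 1.190 / 44.00 = 0.02705 h⁻¹
t½ = ln2 / k = 0.693147 / 0.02705 = 25.62 h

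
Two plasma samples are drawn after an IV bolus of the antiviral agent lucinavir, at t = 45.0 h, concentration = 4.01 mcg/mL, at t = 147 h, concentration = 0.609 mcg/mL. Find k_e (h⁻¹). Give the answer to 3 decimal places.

k = ln(C₁/C₂) / (t₂ − t₁) = ln(4.01/0.609) / (147 − 45.0)
  = 1.885 / 102.0 = 0.01848 h⁻¹

0.018 h⁻¹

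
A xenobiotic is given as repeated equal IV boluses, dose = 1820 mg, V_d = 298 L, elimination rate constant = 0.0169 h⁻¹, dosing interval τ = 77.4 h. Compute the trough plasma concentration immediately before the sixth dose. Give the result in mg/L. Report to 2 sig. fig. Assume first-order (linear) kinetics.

2.3 mg/L

C₀ per dose = Dose / Vd = 1820 / 298 = 6.107 mg/L
Fraction remaining after one interval: r = e^(−kτ) = e^(−0.01690 × 77.4) = 0.2703
Before dose 6, 5 doses have been given (aged 1τ, 2τ, 3τ, 4τ, 5τ).
C_trough = C₀ × (r + r² + … + r^5) = C₀ × r(1−r^5)/(1−r)
        = 6.107 × 0.2703 × (1 − 0.001443) / (1 − 0.2703) = 2.259 mg/L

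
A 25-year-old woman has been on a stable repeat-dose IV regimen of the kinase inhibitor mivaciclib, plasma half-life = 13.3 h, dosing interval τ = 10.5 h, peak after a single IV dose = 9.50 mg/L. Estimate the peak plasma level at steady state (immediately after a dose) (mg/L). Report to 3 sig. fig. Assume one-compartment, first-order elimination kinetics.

22.5 mg/L

k = ln2 / t½ = 0.693147 / 13.3 = 0.05212 h⁻¹
e^(−kτ) = e^(−0.05212 × 10.5) = 0.5785
Accumulation ratio R = 1 / (1 − e^(−kτ)) = 1 / (1 − 0.5785) = 2.372
Steady-state peak = C₀ × R = 9.50 × 2.372 = 22.53 mg/L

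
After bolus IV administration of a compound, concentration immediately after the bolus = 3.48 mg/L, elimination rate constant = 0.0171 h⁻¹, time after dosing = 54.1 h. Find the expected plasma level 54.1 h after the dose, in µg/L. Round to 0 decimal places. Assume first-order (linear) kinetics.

1380 µg/L

C = C₀ · e^(−k·t) = 3.480 × e^(−0.01710 × 54.1)
  = 3.480 × 0.3965 = 1.380 mg/L
Convert: 1.380 mg/L × 1000 = 1380 µg/L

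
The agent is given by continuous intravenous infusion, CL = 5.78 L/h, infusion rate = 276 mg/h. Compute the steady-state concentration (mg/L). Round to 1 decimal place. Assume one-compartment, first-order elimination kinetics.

47.8 mg/L

At steady state Css = R₀ / CL = 276 / 5.780 = 47.75 mg/L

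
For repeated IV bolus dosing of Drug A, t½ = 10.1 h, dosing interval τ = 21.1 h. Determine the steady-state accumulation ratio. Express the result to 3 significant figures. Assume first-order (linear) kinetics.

k = ln2 / t½ = 0.693147 / 10.1 = 0.06863 h⁻¹
e^(−kτ) = e^(−0.06863 × 21.1) = 0.2350
Accumulation ratio R = 1 / (1 − e^(−kτ)) = 1 / (1 − 0.2350) = 1.307

1.31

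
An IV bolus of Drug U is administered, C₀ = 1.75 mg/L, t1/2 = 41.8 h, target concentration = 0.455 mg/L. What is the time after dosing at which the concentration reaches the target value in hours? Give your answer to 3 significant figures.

k = ln2 / t½ = 0.693147 / 41.8 = 0.01658 h⁻¹
t = ln(C₀ / C) / k = ln(1.750 / 0.455) / 0.01658
  = ln(3.846) / 0.01658 = 1.347 / 0.01658 = 81.24 h

81.2 h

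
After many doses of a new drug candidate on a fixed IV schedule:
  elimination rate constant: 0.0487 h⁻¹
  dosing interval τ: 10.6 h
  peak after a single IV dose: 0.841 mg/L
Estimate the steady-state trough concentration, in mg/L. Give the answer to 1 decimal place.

e^(−kτ) = e^(−0.04870 × 10.6) = 0.5968
Accumulation ratio R = 1 / (1 − e^(−kτ)) = 1 / (1 − 0.5968) = 2.480
Steady-state trough = C₀ × R × e^(−kτ) = 0.841 × 2.480 × 0.5968 = 1.245 mg/L

1.2 mg/L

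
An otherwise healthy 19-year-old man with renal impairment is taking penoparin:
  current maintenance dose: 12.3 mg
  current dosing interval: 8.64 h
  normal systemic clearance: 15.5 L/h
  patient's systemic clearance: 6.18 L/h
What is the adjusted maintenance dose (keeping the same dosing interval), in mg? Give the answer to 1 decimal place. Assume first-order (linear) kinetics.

To keep the same average steady-state level, dosing rate must scale with clearance.
CL ratio = 6.18 / 15.5 = 0.3987
New dose (same interval) = 12.3 × 0.3987 = 4.904 mg

4.9 mg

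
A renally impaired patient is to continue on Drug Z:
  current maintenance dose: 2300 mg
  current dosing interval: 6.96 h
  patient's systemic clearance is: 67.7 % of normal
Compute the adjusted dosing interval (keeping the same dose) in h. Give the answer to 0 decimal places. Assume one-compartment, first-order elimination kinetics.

To keep the same average steady-state level, dosing rate must scale with clearance.
CL ratio = 67.7 / 100 = 0.6770
New interval (same dose) = 6.96 / 0.6770 = 10.28 h

10 h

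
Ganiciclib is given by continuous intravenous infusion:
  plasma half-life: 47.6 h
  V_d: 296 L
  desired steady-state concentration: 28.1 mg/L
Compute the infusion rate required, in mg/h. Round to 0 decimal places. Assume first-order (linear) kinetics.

121 mg/h

k = ln2 / t½ = 0.693147 / 47.6 = 0.01456 h⁻¹
CL = k × Vd = 0.01456 × 296 = 4.310 L/h
At steady state, infusion rate R₀ = Css × CL = 28.1 × 4.310 = 121.1 mg/h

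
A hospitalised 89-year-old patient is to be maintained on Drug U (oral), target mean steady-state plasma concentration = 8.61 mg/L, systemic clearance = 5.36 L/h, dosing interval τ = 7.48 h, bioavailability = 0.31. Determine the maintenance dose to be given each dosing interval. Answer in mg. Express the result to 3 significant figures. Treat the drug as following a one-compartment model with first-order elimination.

1110 mg

At steady state, F × (Dose/τ) = Css × CL.
Dose = Css × CL × τ / F = 8.61 × 5.360 × 7.48 / 0.31 = 1114 mg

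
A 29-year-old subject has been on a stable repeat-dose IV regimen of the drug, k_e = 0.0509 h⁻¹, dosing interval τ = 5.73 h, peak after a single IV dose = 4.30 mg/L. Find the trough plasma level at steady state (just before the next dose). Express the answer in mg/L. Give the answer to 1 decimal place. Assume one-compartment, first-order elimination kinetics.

12.7 mg/L

e^(−kτ) = e^(−0.05090 × 5.73) = 0.7470
Accumulation ratio R = 1 / (1 − e^(−kτ)) = 1 / (1 − 0.7470) = 3.953
Steady-state trough = C₀ × R × e^(−kτ) = 4.30 × 3.953 × 0.7470 = 12.70 mg/L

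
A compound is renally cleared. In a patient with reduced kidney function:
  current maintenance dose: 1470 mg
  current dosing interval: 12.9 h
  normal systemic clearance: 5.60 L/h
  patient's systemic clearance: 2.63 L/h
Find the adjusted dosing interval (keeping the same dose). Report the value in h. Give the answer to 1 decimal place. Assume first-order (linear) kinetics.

27.5 h

To keep the same average steady-state level, dosing rate must scale with clearance.
CL ratio = 2.63 / 5.60 = 0.4696
New interval (same dose) = 12.9 / 0.4696 = 27.47 h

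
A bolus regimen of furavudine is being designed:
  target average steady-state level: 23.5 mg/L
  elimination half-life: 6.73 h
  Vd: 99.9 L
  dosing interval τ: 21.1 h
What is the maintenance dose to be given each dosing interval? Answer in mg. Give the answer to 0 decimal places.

5102 mg

k = ln2 / t½ = 0.693147 / 6.73 = 0.1030 h⁻¹
CL = k × Vd = 0.1030 × 99.9 = 10.29 L/h
At steady state, Dose/τ = Css × CL.
Dose = Css × CL × τ = 23.5 × 10.29 × 21.1 = 5102 mg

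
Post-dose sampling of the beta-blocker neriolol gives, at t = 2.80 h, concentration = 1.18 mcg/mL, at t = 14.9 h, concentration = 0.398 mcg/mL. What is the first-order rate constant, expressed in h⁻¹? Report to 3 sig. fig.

0.0898 h⁻¹

k = ln(C₁/C₂) / (t₂ − t₁) = ln(1.18/0.398) / (14.9 − 2.80)
  = 1.087 / 12.10 = 0.08983 h⁻¹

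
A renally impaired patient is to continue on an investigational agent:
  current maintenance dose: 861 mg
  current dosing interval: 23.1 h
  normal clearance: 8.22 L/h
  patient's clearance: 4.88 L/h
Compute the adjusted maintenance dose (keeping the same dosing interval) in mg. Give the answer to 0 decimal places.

To keep the same average steady-state level, dosing rate must scale with clearance.
CL ratio = 4.88 / 8.22 = 0.5937
New dose (same interval) = 861 × 0.5937 = 511.2 mg

511 mg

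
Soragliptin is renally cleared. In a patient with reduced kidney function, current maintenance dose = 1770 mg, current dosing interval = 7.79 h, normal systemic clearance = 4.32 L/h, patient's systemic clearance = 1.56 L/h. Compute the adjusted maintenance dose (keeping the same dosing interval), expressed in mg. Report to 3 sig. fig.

639 mg

To keep the same average steady-state level, dosing rate must scale with clearance.
CL ratio = 1.56 / 4.32 = 0.3611
New dose (same interval) = 1770 × 0.3611 = 639.1 mg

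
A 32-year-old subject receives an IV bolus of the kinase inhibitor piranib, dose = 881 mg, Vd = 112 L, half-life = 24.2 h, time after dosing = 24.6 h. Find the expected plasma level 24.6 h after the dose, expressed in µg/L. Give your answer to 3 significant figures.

3890 µg/L

C₀ = Dose / Vd = 881.0 / 112 = 7.866 mg/L
k = ln2 / t½ = 0.693147 / 24.2 = 0.02864 h⁻¹
C = C₀ · e^(−k·t) = 7.866 × e^(−0.02864 × 24.6)
  = 7.866 × 0.4943 = 3.888 mg/L
Convert: 3.888 mg/L × 1000 = 3888 µg/L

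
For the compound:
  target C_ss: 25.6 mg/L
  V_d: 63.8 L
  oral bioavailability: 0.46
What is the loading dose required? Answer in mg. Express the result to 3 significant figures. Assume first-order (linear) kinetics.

3550 mg

LD = Css × Vd / F = 25.6 × 63.8 / 0.46 = 3551 mg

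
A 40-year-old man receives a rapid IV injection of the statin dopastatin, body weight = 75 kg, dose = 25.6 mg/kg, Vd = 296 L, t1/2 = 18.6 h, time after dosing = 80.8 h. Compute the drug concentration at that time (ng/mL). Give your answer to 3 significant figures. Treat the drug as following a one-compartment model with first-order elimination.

319 ng/mL

Total dose = 25.6 × 75 = 1920 mg
C₀ = Dose / Vd = 1920 / 296 = 6.486 mg/L
k = ln2 / t½ = 0.693147 / 18.6 = 0.03727 h⁻¹
C = C₀ · e^(−k·t) = 6.486 × e^(−0.03727 × 80.8)
  = 6.486 × 0.04922 = 0.3192 mg/L
Convert: 0.3192 mg/L × 1000 = 319.2 ng/mL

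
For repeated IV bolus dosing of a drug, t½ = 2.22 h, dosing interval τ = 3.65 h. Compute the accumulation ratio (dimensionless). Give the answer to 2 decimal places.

1.47

k = ln2 / t½ = 0.693147 / 2.22 = 0.3122 h⁻¹
e^(−kτ) = e^(−0.3122 × 3.65) = 0.3200
Accumulation ratio R = 1 / (1 − e^(−kτ)) = 1 / (1 − 0.3200) = 1.471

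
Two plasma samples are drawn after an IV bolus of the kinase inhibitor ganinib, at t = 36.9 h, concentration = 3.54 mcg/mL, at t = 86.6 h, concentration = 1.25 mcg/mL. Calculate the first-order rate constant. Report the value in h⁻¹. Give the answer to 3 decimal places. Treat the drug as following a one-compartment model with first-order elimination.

k = ln(C₁/C₂) / (t₂ − t₁) = ln(3.54/1.25) / (86.6 − 36.9)
  = 1.041 / 49.70 = 0.02095 h⁻¹

0.021 h⁻¹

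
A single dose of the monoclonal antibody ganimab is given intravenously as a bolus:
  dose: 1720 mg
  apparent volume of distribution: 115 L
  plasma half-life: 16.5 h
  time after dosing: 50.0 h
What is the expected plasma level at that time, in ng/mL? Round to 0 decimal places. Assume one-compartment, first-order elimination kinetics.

1831 ng/mL

C₀ = Dose / Vd = 1720 / 115 = 14.96 mg/L
k = ln2 / t½ = 0.693147 / 16.5 = 0.04201 h⁻¹
C = C₀ · e^(−k·t) = 14.96 × e^(−0.04201 × 50.0)
  = 14.96 × 0.1224 = 1.831 mg/L
Convert: 1.831 mg/L × 1000 = 1831 ng/mL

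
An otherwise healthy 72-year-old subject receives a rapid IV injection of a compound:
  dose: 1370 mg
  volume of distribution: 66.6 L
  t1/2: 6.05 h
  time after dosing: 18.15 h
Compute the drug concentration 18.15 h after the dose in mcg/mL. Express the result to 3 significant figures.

C₀ = Dose / Vd = 1370 / 66.6 = 20.57 mg/L
k = ln2 / t½ = 0.693147 / 6.05 = 0.1146 h⁻¹
t / t½ = 18.15 / 6.05 = 3 half-lives
C = C₀ × (1/2)^3 = 20.57 × 0.1250 = 2.571 mg/L
(2.571 mg/L = 2.571 mcg/mL)

2.57 mcg/mL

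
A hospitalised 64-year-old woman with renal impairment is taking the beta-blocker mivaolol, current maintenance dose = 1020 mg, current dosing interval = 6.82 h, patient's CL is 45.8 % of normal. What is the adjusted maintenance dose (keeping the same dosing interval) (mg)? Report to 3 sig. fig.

467 mg

To keep the same average steady-state level, dosing rate must scale with clearance.
CL ratio = 45.8 / 100 = 0.4580
New dose (same interval) = 1020 × 0.4580 = 467.2 mg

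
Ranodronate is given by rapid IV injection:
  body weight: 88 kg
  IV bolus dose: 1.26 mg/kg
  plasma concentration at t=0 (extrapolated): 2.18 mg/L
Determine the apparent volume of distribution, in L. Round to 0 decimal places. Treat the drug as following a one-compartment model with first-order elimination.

Dose = 1.26 × 88 = 110.9 mg
Vd = Dose / C₀ = 110.9 / 2.18 = 50.87 L

51 L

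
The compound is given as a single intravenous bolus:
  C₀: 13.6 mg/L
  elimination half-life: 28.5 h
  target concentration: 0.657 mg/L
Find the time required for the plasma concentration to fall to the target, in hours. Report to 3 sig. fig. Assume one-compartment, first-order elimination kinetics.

k = ln2 / t½ = 0.693147 / 28.5 = 0.02432 h⁻¹
t = ln(C₀ / C) / k = ln(13.60 / 0.657) / 0.02432
  = ln(20.70) / 0.02432 = 3.030 / 0.02432 = 124.6 h

125 h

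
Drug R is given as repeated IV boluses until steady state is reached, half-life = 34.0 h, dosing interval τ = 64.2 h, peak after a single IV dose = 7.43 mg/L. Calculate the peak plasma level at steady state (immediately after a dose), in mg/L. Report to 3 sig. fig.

10.2 mg/L

k = ln2 / t½ = 0.693147 / 34.0 = 0.02039 h⁻¹
e^(−kτ) = e^(−0.02039 × 64.2) = 0.2701
Accumulation ratio R = 1 / (1 − e^(−kτ)) = 1 / (1 − 0.2701) = 1.370
Steady-state peak = C₀ × R = 7.43 × 1.370 = 10.18 mg/L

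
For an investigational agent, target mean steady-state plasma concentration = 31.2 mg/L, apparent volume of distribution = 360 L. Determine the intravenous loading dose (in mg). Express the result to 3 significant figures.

11200 mg

LD = Css × Vd = 31.2 × 360 = 11230 mg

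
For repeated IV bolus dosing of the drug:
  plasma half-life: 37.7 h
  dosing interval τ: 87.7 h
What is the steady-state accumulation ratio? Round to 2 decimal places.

1.25

k = ln2 / t½ = 0.693147 / 37.7 = 0.01839 h⁻¹
e^(−kτ) = e^(−0.01839 × 87.7) = 0.1993
Accumulation ratio R = 1 / (1 − e^(−kτ)) = 1 / (1 − 0.1993) = 1.249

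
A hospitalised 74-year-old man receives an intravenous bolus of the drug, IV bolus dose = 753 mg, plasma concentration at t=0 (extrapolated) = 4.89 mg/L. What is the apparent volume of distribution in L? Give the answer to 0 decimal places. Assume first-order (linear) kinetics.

Vd = Dose / C₀ = 753.0 / 4.89 = 154.0 L

154 L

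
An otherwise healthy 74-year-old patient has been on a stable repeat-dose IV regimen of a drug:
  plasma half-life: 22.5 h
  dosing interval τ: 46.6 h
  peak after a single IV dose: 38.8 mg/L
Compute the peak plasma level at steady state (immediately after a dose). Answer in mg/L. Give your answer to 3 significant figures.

50.9 mg/L

k = ln2 / t½ = 0.693147 / 22.5 = 0.03081 h⁻¹
e^(−kτ) = e^(−0.03081 × 46.6) = 0.2379
Accumulation ratio R = 1 / (1 − e^(−kτ)) = 1 / (1 − 0.2379) = 1.312
Steady-state peak = C₀ × R = 38.8 × 1.312 = 50.91 mg/L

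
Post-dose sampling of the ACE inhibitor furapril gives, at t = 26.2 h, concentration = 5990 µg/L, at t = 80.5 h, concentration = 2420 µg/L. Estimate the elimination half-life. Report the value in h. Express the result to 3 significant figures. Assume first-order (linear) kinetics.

41.5 h

k = ln(C₁/C₂) / (t₂ − t₁) = ln(5990/2420) / (80.5 − 26.2)
  = 0.9063 / 54.30 = 0.01669 h⁻¹
t½ = ln2 / k = 0.693147 / 0.01669 = 41.53 h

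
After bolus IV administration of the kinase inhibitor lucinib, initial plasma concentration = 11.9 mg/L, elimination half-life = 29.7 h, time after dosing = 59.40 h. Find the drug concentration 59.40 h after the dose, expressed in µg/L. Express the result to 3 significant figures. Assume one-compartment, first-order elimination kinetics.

k = ln2 / t½ = 0.693147 / 29.7 = 0.02334 h⁻¹
t / t½ = 59.40 / 29.7 = 2 half-lives
C = C₀ × (1/2)^2 = 11.90 × 0.2500 = 2.975 mg/L
Convert: 2.975 mg/L × 1000 = 2975 µg/L

2980 µg/L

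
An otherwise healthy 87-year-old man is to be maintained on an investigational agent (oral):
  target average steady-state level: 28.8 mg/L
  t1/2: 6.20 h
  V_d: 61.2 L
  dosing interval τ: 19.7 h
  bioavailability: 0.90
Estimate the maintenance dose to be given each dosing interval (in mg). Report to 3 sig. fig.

k = ln2 / t½ = 0.693147 / 6.20 = 0.1118 h⁻¹
CL = k × Vd = 0.1118 × 61.2 = 6.842 L/h
At steady state, F × (Dose/τ) = Css × CL.
Dose = Css × CL × τ / F = 28.8 × 6.842 × 19.7 / 0.90 = 4313 mg

4310 mg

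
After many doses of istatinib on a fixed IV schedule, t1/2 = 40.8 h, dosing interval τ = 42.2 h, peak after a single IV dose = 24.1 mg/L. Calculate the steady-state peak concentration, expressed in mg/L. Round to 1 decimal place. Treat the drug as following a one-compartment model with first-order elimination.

k = ln2 / t½ = 0.693147 / 40.8 = 0.01699 h⁻¹
e^(−kτ) = e^(−0.01699 × 42.2) = 0.4882
Accumulation ratio R = 1 / (1 − e^(−kτ)) = 1 / (1 − 0.4882) = 1.954
Steady-state peak = C₀ × R = 24.1 × 1.954 = 47.09 mg/L

47.1 mg/L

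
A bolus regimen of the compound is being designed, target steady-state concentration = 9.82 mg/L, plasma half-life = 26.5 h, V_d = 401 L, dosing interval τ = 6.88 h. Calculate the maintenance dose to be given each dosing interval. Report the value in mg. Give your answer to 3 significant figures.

k = ln2 / t½ = 0.693147 / 26.5 = 0.02616 h⁻¹
CL = k × Vd = 0.02616 × 401 = 10.49 L/h
At steady state, Dose/τ = Css × CL.
Dose = Css × CL × τ = 9.82 × 10.49 × 6.88 = 708.7 mg

709 mg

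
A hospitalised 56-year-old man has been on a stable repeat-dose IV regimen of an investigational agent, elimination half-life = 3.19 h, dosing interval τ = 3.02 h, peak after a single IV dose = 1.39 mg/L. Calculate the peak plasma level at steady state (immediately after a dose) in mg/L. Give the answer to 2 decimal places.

2.89 mg/L

k = ln2 / t½ = 0.693147 / 3.19 = 0.2173 h⁻¹
e^(−kτ) = e^(−0.2173 × 3.02) = 0.5188
Accumulation ratio R = 1 / (1 − e^(−kτ)) = 1 / (1 − 0.5188) = 2.078
Steady-state peak = C₀ × R = 1.39 × 2.078 = 2.888 mg/L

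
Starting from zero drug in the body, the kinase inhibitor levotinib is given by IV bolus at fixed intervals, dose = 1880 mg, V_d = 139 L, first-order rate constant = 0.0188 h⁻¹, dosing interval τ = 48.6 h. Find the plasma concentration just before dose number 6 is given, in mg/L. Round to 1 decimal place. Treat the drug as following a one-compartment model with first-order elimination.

C₀ per dose = Dose / Vd = 1880 / 139 = 13.53 mg/L
Fraction remaining after one interval: r = e^(−kτ) = e^(−0.01880 × 48.6) = 0.4010
Before dose 6, 5 doses have been given (aged 1τ, 2τ, 3τ, 4τ, 5τ).
C_trough = C₀ × (r + r² + … + r^5) = C₀ × r(1−r^5)/(1−r)
        = 13.53 × 0.4010 × (1 − 0.01037) / (1 − 0.4010) = 8.964 mg/L

9.0 mg/L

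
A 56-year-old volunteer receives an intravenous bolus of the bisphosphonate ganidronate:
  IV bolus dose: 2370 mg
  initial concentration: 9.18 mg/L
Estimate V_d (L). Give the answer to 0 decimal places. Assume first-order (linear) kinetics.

Vd = Dose / C₀ = 2370 / 9.18 = 258.2 L

258 L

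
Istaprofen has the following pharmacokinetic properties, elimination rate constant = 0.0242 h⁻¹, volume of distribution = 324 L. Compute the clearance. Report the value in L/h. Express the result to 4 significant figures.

7.841 L/h

CL = k × Vd = 0.0242 × 324 = 7.841 L/h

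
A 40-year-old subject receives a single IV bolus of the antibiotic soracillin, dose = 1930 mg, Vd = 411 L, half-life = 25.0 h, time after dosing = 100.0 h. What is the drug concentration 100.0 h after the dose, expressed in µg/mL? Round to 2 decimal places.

0.29 µg/mL

C₀ = Dose / Vd = 1930 / 411 = 4.696 mg/L
k = ln2 / t½ = 0.693147 / 25.0 = 0.02773 h⁻¹
t / t½ = 100.0 / 25.0 = 4 half-lives
C = C₀ × (1/2)^4 = 4.696 × 0.06250 = 0.2935 mg/L
(0.2935 mg/L = 0.2935 µg/mL)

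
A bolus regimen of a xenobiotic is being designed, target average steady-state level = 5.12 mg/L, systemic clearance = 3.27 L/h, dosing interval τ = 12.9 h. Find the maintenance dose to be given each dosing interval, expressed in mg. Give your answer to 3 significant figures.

At steady state, Dose/τ = Css × CL.
Dose = Css × CL × τ = 5.12 × 3.270 × 12.9 = 216.0 mg

216 mg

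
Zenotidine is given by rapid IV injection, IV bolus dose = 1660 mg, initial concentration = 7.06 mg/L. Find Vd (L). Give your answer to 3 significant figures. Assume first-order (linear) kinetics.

235 L

Vd = Dose / C₀ = 1660 / 7.06 = 235.1 L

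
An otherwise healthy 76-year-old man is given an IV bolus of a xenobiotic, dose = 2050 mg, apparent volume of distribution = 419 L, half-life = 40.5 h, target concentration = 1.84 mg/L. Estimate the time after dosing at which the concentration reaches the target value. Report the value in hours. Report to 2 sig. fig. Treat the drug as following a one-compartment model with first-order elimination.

C₀ = Dose / Vd = 2050 / 419 = 4.893 mg/L
k = ln2 / t½ = 0.693147 / 40.5 = 0.01711 h⁻¹
t = ln(C₀ / C) / k = ln(4.893 / 1.84) / 0.01711
  = ln(2.659) / 0.01711 = 0.9780 / 0.01711 = 57.16 h

57 h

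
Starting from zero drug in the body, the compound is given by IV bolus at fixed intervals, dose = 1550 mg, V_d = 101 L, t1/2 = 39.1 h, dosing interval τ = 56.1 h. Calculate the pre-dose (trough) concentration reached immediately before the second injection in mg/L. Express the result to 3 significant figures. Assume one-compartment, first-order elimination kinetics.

5.68 mg/L

C₀ per dose = Dose / Vd = 1550 / 101 = 15.35 mg/L
k = ln2 / t½ = 0.693147 / 39.1 = 0.01773 h⁻¹
Fraction remaining after one interval: r = e^(−kτ) = e^(−0.01773 × 56.1) = 0.3699
Before dose 2, 1 dose has been given (aged 1τ).
C_trough = C₀ × r = 15.35 × 0.3699 = 5.678 mg/L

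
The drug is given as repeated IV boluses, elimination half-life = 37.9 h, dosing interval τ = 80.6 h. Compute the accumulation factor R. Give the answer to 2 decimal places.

k = ln2 / t½ = 0.693147 / 37.9 = 0.01829 h⁻¹
e^(−kτ) = e^(−0.01829 × 80.6) = 0.2290
Accumulation ratio R = 1 / (1 − e^(−kτ)) = 1 / (1 − 0.2290) = 1.297

1.30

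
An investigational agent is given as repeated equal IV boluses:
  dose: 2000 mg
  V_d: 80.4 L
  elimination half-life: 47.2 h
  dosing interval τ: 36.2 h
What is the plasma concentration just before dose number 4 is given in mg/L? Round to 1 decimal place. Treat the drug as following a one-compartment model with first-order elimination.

28.3 mg/L

C₀ per dose = Dose / Vd = 2000 / 80.4 = 24.88 mg/L
k = ln2 / t½ = 0.693147 / 47.2 = 0.01469 h⁻¹
Fraction remaining after one interval: r = e^(−kτ) = e^(−0.01469 × 36.2) = 0.5876
Before dose 4, 3 doses have been given (aged 1τ, 2τ, 3τ).
C_trough = C₀ × (r + r² + … + r^3) = C₀ × r(1−r^3)/(1−r)
        = 24.88 × 0.5876 × (1 − 0.2029) / (1 − 0.5876) = 28.26 mg/L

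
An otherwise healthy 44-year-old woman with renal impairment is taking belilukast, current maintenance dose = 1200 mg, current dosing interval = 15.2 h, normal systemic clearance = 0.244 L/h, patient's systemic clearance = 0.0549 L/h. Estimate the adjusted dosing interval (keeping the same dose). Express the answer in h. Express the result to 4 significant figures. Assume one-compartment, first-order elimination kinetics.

67.56 h

To keep the same average steady-state level, dosing rate must scale with clearance.
CL ratio = 0.0549 / 0.244 = 0.2250
New interval (same dose) = 15.2 / 0.2250 = 67.56 h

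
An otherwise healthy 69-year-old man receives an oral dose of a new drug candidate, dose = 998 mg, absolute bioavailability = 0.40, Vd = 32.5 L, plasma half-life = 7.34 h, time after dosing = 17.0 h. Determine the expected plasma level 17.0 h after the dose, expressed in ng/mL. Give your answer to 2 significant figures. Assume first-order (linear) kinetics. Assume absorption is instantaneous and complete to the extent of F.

Amount reaching circulation = F × Dose = 0.40 × 998.0 = 399.2 mg
C₀ = F·Dose / Vd = 399.2 / 32.5 = 12.28 mg/L
k = ln2 / t½ = 0.693147 / 7.34 = 0.09443 h⁻¹
C = C₀ · e^(−k·t) = 12.28 × e^(−0.09443 × 17.0)
  = 12.28 × 0.2008 = 2.466 mg/L
Convert: 2.466 mg/L × 1000 = 2466 ng/mL

2500 ng/mL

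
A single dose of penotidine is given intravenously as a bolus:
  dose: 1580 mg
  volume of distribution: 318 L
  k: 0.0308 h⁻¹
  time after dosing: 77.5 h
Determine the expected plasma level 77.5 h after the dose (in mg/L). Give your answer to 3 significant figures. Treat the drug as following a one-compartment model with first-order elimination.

0.457 mg/L

C₀ = Dose / Vd = 1580 / 318 = 4.969 mg/L
C = C₀ · e^(−k·t) = 4.969 × e^(−0.03080 × 77.5)
  = 4.969 × 0.09190 = 0.4567 mg/L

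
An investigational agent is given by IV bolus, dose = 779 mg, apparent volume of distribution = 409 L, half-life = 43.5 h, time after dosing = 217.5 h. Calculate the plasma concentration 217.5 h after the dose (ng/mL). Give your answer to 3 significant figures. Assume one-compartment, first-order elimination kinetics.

C₀ = Dose / Vd = 779.0 / 409 = 1.905 mg/L
k = ln2 / t½ = 0.693147 / 43.5 = 0.01593 h⁻¹
t / t½ = 217.5 / 43.5 = 5 half-lives
C = C₀ × (1/2)^5 = 1.905 × 0.03125 = 0.05953 mg/L
Convert: 0.05953 mg/L × 1000 = 59.53 ng/mL

59.5 ng/mL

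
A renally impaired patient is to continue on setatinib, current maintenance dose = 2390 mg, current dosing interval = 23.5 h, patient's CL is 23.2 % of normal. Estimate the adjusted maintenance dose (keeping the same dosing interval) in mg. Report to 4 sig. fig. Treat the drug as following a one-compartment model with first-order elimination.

To keep the same average steady-state level, dosing rate must scale with clearance.
CL ratio = 23.2 / 100 = 0.2320
New dose (same interval) = 2390 × 0.2320 = 554.5 mg

554.5 mg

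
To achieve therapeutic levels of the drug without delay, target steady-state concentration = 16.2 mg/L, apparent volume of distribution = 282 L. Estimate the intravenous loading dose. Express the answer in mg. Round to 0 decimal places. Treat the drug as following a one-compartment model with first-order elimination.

LD = Css × Vd = 16.2 × 282 = 4568 mg

4568 mg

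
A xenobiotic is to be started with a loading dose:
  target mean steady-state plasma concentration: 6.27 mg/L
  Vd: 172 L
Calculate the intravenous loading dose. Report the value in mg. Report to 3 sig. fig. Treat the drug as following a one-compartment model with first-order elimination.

1080 mg

LD = Css × Vd = 6.27 × 172 = 1078 mg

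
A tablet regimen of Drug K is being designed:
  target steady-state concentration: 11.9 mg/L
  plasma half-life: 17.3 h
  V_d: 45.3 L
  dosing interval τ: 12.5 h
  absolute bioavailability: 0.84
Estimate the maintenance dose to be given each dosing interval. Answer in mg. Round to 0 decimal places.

k = ln2 / t½ = 0.693147 / 17.3 = 0.04007 h⁻¹
CL = k × Vd = 0.04007 × 45.3 = 1.815 L/h
At steady state, F × (Dose/τ) = Css × CL.
Dose = Css × CL × τ / F = 11.9 × 1.815 × 12.5 / 0.84 = 321.4 mg

321 mg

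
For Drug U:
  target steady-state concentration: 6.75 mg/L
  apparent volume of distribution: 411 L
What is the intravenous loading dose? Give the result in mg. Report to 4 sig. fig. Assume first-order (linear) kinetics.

LD = Css × Vd = 6.75 × 411 = 2774 mg

2774 mg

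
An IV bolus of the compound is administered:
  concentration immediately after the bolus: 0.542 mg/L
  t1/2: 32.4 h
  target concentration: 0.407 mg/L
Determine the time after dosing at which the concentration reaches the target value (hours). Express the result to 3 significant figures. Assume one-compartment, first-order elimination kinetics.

13.4 h

k = ln2 / t½ = 0.693147 / 32.4 = 0.02139 h⁻¹
t = ln(C₀ / C) / k = ln(0.5420 / 0.407) / 0.02139
  = ln(1.332) / 0.02139 = 0.2867 / 0.02139 = 13.40 h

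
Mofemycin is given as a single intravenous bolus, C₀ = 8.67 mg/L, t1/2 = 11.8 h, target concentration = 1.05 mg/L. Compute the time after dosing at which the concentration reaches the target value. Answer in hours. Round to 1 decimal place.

k = ln2 / t½ = 0.693147 / 11.8 = 0.05874 h⁻¹
t = ln(C₀ / C) / k = ln(8.670 / 1.05) / 0.05874
  = ln(8.257) / 0.05874 = 2.111 / 0.05874 = 35.94 h

35.9 h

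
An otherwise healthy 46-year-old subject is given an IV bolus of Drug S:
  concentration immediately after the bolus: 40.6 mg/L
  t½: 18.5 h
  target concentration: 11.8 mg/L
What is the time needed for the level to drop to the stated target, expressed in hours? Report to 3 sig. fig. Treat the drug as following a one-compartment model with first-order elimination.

k = ln2 / t½ = 0.693147 / 18.5 = 0.03747 h⁻¹
t = ln(C₀ / C) / k = ln(40.60 / 11.8) / 0.03747
  = ln(3.441) / 0.03747 = 1.236 / 0.03747 = 32.99 h

33.0 h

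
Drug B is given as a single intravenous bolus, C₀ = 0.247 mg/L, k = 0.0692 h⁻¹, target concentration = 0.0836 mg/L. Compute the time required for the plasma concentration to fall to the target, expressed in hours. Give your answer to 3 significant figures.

t = ln(C₀ / C) / k = ln(0.2470 / 0.0836) / 0.06920
  = ln(2.955) / 0.06920 = 1.083 / 0.06920 = 15.65 h

15.7 h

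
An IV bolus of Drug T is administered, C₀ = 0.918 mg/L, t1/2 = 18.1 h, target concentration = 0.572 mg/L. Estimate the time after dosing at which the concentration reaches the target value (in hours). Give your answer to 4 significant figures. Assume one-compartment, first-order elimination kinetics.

k = ln2 / t½ = 0.693147 / 18.1 = 0.03830 h⁻¹
t = ln(C₀ / C) / k = ln(0.9180 / 0.572) / 0.03830
  = ln(1.605) / 0.03830 = 0.4731 / 0.03830 = 12.35 h

12.35 h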